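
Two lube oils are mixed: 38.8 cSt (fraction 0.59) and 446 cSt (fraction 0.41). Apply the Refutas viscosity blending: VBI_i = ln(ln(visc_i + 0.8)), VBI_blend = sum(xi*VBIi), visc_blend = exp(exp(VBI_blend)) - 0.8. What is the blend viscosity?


Refutas method: VBN_i = 14.534*ln(ln(visc_i + 0.8)) + 10.975, blended linearly by mass fraction; since VBN is linear in VBI_i = ln(ln(visc_i + 0.8)) and the fractions sum to 1, blend VBI directly: visc = exp(exp(VBI_blend)) - 0.8
VBI_1 = ln(ln(38.8 + 0.8)) = 1.30259
VBI_2 = ln(ln(446 + 0.8)) = 1.80863
VBI_blend = 0.59 * 1.30259 + 0.41 * 1.80863 = 1.51007
visc_blend = exp(exp(1.51007)) - 0.8 = 91.69

91.69 cSt


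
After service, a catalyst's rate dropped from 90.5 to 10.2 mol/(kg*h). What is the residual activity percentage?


Activity (%) = (rate_used / rate_fresh) * 100
rate_used = 10.2, rate_fresh = 90.5
= (10.2 / 90.5) * 100
= 0.1127 * 100 = 11.27

11.27 %


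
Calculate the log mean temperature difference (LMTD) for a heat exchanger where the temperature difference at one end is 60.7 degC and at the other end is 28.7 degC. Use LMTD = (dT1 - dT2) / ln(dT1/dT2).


LMTD = (dT1 - dT2) / ln(dT1/dT2)
= (60.7 - 28.7) / ln(60.7 / 28.7) = 32 / 0.749047 = 42.72

42.72 degC


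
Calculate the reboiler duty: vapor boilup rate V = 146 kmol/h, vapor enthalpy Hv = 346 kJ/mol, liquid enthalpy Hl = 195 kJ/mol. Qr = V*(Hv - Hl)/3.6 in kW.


Qr = 146 * (346 - 195) / 3.6 = 146 * 151 / 3.6 = 6124

6124 kW


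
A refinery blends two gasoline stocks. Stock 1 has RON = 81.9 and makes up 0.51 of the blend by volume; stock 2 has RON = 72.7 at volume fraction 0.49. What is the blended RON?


Linear blending: RON_blend = sum(vi * RONi)
Contribution 1: 0.51 * 81.9 = 41.769
Contribution 2: 0.49 * 72.7 = 35.623
RON_blend = 41.769 + 35.623 = 77.392

77.392


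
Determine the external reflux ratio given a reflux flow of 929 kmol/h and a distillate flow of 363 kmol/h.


Reflux ratio definition: R = L / D (liquid returned / distillate withdrawn)
L = 929 kmol/h, D = 363 kmol/h
R = 929 / 363 = 2.559

2.559


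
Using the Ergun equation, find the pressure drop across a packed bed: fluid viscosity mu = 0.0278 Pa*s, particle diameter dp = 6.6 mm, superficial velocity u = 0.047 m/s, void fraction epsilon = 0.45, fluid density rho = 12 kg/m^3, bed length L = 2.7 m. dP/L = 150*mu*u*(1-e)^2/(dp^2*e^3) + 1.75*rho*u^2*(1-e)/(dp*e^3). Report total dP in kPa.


dp = 6.6 mm = 0.0066 m
Viscous term = 150*0.0278*0.047*(1-0.45)^2 / (0.0066^2*0.45^3) = 14936
Inertial term = 1.75*12*0.047^2*(1-0.45) / (0.0066*0.45^3) = 42.4225
dP/L = 14936 + 42.4225 = 14978.4 Pa/m
dP = 14978.4 * 2.7 / 1000 = 40.44 kPa

40.44 kPa


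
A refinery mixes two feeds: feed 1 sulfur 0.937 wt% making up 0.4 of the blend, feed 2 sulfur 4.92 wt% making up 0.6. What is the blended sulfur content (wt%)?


Linear sulfur blending: S_blend = x1*S1 + x2*S2
Contribution 1: 0.4 * 0.937 = 0.3748 wt%
Contribution 2: 0.6 * 4.92 = 2.952 wt%
S_blend = 0.3748 + 2.952 = 3.3268

3.3268 wt%


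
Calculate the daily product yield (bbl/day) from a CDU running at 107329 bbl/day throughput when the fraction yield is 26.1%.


Crude throughput = 107329 bbl/day
Fraction yield = 26.1%
yield = throughput * fraction / 100
yield = 107329 * 26.1 / 100 = 28012.869

28012.869 bbl/day


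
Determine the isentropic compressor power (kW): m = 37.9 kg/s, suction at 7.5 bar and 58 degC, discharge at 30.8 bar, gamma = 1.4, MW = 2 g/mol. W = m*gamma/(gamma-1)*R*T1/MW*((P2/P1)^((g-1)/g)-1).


Isentropic work: W = m*(gamma/(gamma-1))*(R*T1/MW)*((P2/P1)^((gamma-1)/gamma) - 1)
T1 = 58 + 273.15 = 331.15 K
Pressure ratio = 30.8 / 7.5 = 4.10667
Exponent = (1.4 - 1)/1.4 = 0.285714
(P2/P1)^exp - 1 = 4.10667^0.285714 - 1 = 0.49721
W = 37.9 * 1.4 / 0.4 * 8.314 * 331.15 / 2 * 0.49721 = 90790

90790 kW


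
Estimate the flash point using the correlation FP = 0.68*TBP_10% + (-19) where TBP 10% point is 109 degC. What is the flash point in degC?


FP = 0.68 * 109 + (-19) = 55.12

55.12 degC


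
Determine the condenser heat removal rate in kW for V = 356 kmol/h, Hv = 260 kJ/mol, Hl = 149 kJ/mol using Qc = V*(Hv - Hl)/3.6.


Qc = 356 * (260 - 149) / 3.6 = 356 * 111 / 3.6 = 10980

10980 kW


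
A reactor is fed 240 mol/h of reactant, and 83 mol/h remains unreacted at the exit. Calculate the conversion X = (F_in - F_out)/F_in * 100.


X = (F_in - F_out) / F_in * 100
Moles reacted = 240 - 83 = 157
X = 157 / 240 * 100
= 0.6542 * 100
= 65.42 %

65.42 %


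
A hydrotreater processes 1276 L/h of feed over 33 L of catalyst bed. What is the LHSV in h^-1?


LHSV = volumetric feed rate / catalyst volume
= 1276 L/h / 33 L
= 38.67 h^-1

38.67 h^-1


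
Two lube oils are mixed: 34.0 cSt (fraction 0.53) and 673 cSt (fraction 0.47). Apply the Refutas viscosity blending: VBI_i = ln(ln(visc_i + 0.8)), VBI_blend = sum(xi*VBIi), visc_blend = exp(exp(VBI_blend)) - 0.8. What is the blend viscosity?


Refutas method: VBN_i = 14.534*ln(ln(visc_i + 0.8)) + 10.975, blended linearly by mass fraction; since VBN is linear in VBI_i = ln(ln(visc_i + 0.8)) and the fractions sum to 1, blend VBI directly: visc = exp(exp(VBI_blend)) - 0.8
VBI_1 = ln(ln(34.0 + 0.8)) = 1.26684
VBI_2 = ln(ln(673 + 0.8)) = 1.87379
VBI_blend = 0.53 * 1.26684 + 0.47 * 1.87379 = 1.55211
visc_blend = exp(exp(1.55211)) - 0.8 = 111.5

111.5 cSt


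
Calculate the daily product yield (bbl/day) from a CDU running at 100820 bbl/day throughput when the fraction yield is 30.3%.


Crude throughput = 100820 bbl/day
Fraction yield = 30.3%
yield = throughput * fraction / 100
yield = 100820 * 30.3 / 100 = 30548.46

30548.46 bbl/day


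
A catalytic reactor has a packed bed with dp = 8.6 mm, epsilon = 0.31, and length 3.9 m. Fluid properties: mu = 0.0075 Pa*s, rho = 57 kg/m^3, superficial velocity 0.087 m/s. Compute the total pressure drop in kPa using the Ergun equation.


dp = 8.6 mm = 0.0086 m
Viscous term = 150*0.0075*0.087*(1-0.31)^2 / (0.0086^2*0.31^3) = 21148.9
Inertial term = 1.75*57*0.087^2*(1-0.31) / (0.0086*0.31^3) = 2033.37
dP/L = 21148.9 + 2033.37 = 23182.3 Pa/m
dP = 23182.3 * 3.9 / 1000 = 90.41 kPa

90.41 kPa


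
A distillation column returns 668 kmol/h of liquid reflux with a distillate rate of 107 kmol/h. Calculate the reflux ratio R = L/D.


Reflux ratio definition: R = L / D (liquid returned / distillate withdrawn)
L = 668 kmol/h, D = 107 kmol/h
R = 668 / 107 = 6.243

6.243


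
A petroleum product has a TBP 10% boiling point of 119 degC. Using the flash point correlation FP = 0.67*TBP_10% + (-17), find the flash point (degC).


FP = 0.67 * 119 + (-17) = 62.73

62.73 degC


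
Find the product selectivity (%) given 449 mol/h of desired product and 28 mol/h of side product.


Selectivity = desired / (desired + undesired) * 100
Total products = 449 + 28 = 477 mol/h
S = 449 / 477 * 100
= 0.9413 * 100
= 94.13 %

94.13 %


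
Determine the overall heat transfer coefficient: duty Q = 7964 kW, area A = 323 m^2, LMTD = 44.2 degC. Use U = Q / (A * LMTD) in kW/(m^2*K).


From Q = U*A*LMTD, U = Q / (A * LMTD)
U = 7964 / (323 * 44.2) = 7964 / 14276.6 = 0.5578

0.5578 kW/(m^2*K)


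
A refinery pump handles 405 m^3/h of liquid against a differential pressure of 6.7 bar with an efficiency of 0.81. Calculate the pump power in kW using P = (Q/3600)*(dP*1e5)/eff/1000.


Q = 405 / 3600 = 0.1125 m^3/s
P = 0.1125 * (6.7 * 1e5) / 0.81 / 1000 = 93.06

93.06 kW


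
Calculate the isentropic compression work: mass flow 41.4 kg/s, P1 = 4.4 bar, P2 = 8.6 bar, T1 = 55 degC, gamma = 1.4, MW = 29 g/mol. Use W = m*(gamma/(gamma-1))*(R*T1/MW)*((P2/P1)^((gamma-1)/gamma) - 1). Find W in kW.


Isentropic work: W = m*(gamma/(gamma-1))*(R*T1/MW)*((P2/P1)^((gamma-1)/gamma) - 1)
T1 = 55 + 273.15 = 328.15 K
Pressure ratio = 8.6 / 4.4 = 1.95455
Exponent = (1.4 - 1)/1.4 = 0.285714
(P2/P1)^exp - 1 = 1.95455^0.285714 - 1 = 0.211033
W = 41.4 * 1.4 / 0.4 * 8.314 * 328.15 / 29 * 0.211033 = 2877

2877 kW


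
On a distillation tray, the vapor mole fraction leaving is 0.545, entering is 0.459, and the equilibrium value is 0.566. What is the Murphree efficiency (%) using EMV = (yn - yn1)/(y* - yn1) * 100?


Murphree vapor efficiency: EMV = (y_n - y_(n-1)) / (y*_n - y_(n-1)) * 100
EMV = (0.545 - 0.459) / (0.566 - 0.459) * 100 = 0.086 / 0.107 * 100 = 80.37

80.37 %


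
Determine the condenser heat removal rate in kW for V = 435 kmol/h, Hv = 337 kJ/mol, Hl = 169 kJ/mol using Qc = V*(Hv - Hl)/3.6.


Qc = 435 * (337 - 169) / 3.6 = 435 * 168 / 3.6 = 20300

20300 kW


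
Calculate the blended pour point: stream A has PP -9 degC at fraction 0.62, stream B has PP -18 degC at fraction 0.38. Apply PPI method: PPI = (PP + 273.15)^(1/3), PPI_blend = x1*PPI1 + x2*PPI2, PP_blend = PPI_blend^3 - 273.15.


PPI_1 = (-9 + 273.15)^(1/3) = 6.416283
PPI_2 = (-18 + 273.15)^(1/3) = 6.342569
PPI_blend = 0.62 * 6.416283 + 0.38 * 6.342569 = 6.388272
PP_blend = 6.388272^3 - 273.15 = 260.7055 - 273.15 = -12.44

-12.44 degC


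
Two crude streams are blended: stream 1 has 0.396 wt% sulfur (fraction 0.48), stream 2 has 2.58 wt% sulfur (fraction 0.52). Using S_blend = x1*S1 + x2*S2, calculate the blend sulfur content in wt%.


Linear sulfur blending: S_blend = x1*S1 + x2*S2
Contribution 1: 0.48 * 0.396 = 0.19008 wt%
Contribution 2: 0.52 * 2.58 = 1.3416 wt%
S_blend = 0.19008 + 1.3416 = 1.53168

1.53168 wt%


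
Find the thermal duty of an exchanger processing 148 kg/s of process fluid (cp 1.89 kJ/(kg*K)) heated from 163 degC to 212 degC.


Q = m_dot * cp * delta_T
delta_T = 212 - 163 = 49 K
Q = 148 * 1.89 * 49
= 279.72 * 49
= 13706.28 kW

13706.28 kW


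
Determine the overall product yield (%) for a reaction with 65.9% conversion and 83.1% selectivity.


Overall yield = conversion (%) * selectivity (%) / 100
Conversion = 65.9%, Selectivity = 83.1%
Y = 65.9 * 83.1 / 100
= 54.7629 %

54.7629 %


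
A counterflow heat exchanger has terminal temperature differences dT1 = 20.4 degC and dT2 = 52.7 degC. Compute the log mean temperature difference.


LMTD = (dT1 - dT2) / ln(dT1/dT2)
= (20.4 - 52.7) / ln(20.4 / 52.7) = -32.3 / -0.949081 = 34.03

34.03 degC


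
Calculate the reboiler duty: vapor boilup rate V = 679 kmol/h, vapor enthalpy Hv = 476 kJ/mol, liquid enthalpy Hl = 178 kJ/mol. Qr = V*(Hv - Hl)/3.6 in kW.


Qr = 679 * (476 - 178) / 3.6 = 679 * 298 / 3.6 = 56210

56210 kW


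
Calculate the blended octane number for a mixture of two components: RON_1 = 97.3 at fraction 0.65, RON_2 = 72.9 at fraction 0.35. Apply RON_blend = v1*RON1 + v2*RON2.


Linear blending: RON_blend = sum(vi * RONi)
Contribution 1: 0.65 * 97.3 = 63.245
Contribution 2: 0.35 * 72.9 = 25.515
RON_blend = 63.245 + 25.515 = 88.76

88.76


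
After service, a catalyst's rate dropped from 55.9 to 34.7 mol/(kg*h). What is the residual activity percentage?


Activity (%) = (rate_used / rate_fresh) * 100
rate_used = 34.7, rate_fresh = 55.9
= (34.7 / 55.9) * 100
= 0.6208 * 100 = 62.08

62.08 %


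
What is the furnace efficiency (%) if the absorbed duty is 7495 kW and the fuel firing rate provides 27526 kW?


Furnace efficiency = Q_absorbed / Q_fuel * 100
= 7495 / 27526 * 100 = 27.23

27.23 %


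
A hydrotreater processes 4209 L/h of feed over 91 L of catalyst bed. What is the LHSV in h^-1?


LHSV = volumetric feed rate / catalyst volume
= 4209 L/h / 91 L
= 46.25 h^-1

46.25 h^-1


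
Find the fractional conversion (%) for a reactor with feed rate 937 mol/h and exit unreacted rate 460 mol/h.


X = (F_in - F_out) / F_in * 100
Moles reacted = 937 - 460 = 477
X = 477 / 937 * 100
= 0.5091 * 100
= 50.91 %

50.91 %


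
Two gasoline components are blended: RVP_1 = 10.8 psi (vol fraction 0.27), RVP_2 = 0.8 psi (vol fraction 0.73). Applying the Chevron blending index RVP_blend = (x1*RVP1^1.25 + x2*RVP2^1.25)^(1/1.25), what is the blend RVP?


Chevron index: RVP_blend = (sum xi*RVPi^1.25)^(1/1.25)
RVP^1.25 terms: 0.27 * 10.8^1.25 + 0.73 * 0.8^1.25 = 5.83851
RVP_blend = 5.83851^(1/1.25) = 4.102

4.102 psi


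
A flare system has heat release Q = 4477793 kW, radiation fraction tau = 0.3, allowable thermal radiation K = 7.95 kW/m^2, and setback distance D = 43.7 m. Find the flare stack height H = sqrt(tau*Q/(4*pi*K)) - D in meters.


tau*Q/(4*pi*K) = 0.3 * 4477793 / (4 * pi * 7.95) = 13446.5
sqrt(13446.5) = 115.959
H = 115.959 - 43.7 = 72.26

72.26 m


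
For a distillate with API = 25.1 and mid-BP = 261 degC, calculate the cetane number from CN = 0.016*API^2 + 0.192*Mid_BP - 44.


CN = 0.016 * 25.1^2 + 0.192 * 261 - 44
CN = 10.08016 + 50.112 - 44 = 16.19216

16.19216


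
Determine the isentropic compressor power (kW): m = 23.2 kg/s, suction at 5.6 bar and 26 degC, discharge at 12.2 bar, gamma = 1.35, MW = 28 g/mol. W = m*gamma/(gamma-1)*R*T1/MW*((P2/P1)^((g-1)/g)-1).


Isentropic work: W = m*(gamma/(gamma-1))*(R*T1/MW)*((P2/P1)^((gamma-1)/gamma) - 1)
T1 = 26 + 273.15 = 299.15 K
Pressure ratio = 12.2 / 5.6 = 2.17857
Exponent = (1.35 - 1)/1.35 = 0.259259
(P2/P1)^exp - 1 = 2.17857^0.259259 - 1 = 0.223697
W = 23.2 * 1.35 / 0.35 * 8.314 * 299.15 / 28 * 0.223697 = 1778

1778 kW


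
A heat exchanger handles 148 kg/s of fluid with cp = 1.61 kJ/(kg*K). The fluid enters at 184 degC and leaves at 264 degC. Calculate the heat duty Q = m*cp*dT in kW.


Q = m_dot * cp * delta_T
delta_T = 264 - 184 = 80 K
Q = 148 * 1.61 * 80
= 238.28 * 80
= 19062.4 kW

19062.4 kW


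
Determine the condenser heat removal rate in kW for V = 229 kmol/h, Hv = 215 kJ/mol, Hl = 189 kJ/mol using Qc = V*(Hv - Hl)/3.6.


Qc = 229 * (215 - 189) / 3.6 = 229 * 26 / 3.6 = 1654

1654 kW


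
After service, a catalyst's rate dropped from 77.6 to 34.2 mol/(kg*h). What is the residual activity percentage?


Activity (%) = (rate_used / rate_fresh) * 100
rate_used = 34.2, rate_fresh = 77.6
= (34.2 / 77.6) * 100
= 0.4407 * 100 = 44.07

44.07 %


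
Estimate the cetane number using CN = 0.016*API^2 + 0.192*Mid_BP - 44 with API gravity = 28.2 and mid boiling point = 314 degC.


CN = 0.016 * 28.2^2 + 0.192 * 314 - 44
CN = 12.72384 + 60.288 - 44 = 29.01184

29.01184


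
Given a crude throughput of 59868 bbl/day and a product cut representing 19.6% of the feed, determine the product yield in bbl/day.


Crude throughput = 59868 bbl/day
Fraction yield = 19.6%
yield = throughput * fraction / 100
yield = 59868 * 19.6 / 100 = 11734.128

11734.128 bbl/day


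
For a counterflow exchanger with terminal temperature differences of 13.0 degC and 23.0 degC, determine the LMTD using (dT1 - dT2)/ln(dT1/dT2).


LMTD = (dT1 - dT2) / ln(dT1/dT2)
= (13.0 - 23.0) / ln(13.0 / 23.0) = -10 / -0.570545 = 17.53

17.53 degC


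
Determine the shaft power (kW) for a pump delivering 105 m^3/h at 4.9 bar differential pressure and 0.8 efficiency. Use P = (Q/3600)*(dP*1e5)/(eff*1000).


Q = 105 / 3600 = 0.0291667 m^3/s
P = 0.0291667 * (4.9 * 1e5) / 0.8 / 1000 = 17.86

17.86 kW


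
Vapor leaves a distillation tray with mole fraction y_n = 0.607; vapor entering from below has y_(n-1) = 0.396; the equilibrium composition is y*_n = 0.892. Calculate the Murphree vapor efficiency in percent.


Murphree vapor efficiency: EMV = (y_n - y_(n-1)) / (y*_n - y_(n-1)) * 100
EMV = (0.607 - 0.396) / (0.892 - 0.396) * 100 = 0.211 / 0.496 * 100 = 42.54

42.54 %


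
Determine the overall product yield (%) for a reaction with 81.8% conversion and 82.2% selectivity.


Overall yield = conversion (%) * selectivity (%) / 100
Conversion = 81.8%, Selectivity = 82.2%
Y = 81.8 * 82.2 / 100
= 67.2396 %

67.2396 %


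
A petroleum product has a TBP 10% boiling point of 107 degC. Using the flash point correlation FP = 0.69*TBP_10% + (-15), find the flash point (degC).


FP = 0.69 * 107 + (-15) = 58.83

58.83 degC


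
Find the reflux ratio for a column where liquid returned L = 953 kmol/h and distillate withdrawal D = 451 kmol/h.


Reflux ratio definition: R = L / D (liquid returned / distillate withdrawn)
L = 953 kmol/h, D = 451 kmol/h
R = 953 / 451 = 2.113

2.113


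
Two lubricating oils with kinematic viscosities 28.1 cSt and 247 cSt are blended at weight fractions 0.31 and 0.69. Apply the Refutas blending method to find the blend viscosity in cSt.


Refutas method: VBN_i = 14.534*ln(ln(visc_i + 0.8)) + 10.975, blended linearly by mass fraction; since VBN is linear in VBI_i = ln(ln(visc_i + 0.8)) and the fractions sum to 1, blend VBI directly: visc = exp(exp(VBI_blend)) - 0.8
VBI_1 = ln(ln(28.1 + 0.8)) = 1.21308
VBI_2 = ln(ln(247 + 0.8)) = 1.70704
VBI_blend = 0.31 * 1.21308 + 0.69 * 1.70704 = 1.55391
visc_blend = exp(exp(1.55391)) - 0.8 = 112.5

112.5 cSt


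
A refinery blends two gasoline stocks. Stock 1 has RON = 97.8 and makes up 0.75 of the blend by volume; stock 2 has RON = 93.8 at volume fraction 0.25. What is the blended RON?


Linear blending: RON_blend = sum(vi * RONi)
Contribution 1: 0.75 * 97.8 = 73.35
Contribution 2: 0.25 * 93.8 = 23.45
RON_blend = 73.35 + 23.45 = 96.8

96.8


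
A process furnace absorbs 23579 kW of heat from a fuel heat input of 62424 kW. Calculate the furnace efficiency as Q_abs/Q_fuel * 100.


Furnace efficiency = Q_absorbed / Q_fuel * 100
= 23579 / 62424 * 100 = 37.77

37.77 %


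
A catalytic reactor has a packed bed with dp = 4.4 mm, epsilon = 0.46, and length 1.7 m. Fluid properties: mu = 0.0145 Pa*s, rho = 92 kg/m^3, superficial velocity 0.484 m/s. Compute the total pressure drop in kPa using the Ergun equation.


dp = 4.4 mm = 0.0044 m
Viscous term = 150*0.0145*0.484*(1-0.46)^2 / (0.0044^2*0.46^3) = 162897
Inertial term = 1.75*92*0.484^2*(1-0.46) / (0.0044*0.46^3) = 47553.7
dP/L = 162897 + 47553.7 = 210451 Pa/m
dP = 210451 * 1.7 / 1000 = 357.8 kPa

357.8 kPa


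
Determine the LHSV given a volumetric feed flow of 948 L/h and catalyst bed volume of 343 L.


LHSV = volumetric feed rate / catalyst volume
= 948 L/h / 343 L
= 2.764 h^-1

2.764 h^-1


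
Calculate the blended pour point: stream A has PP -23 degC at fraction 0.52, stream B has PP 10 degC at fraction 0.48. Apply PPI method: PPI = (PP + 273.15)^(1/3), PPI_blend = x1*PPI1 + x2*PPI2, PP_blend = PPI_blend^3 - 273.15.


PPI_1 = (-23 + 273.15)^(1/3) = 6.300865
PPI_2 = (10 + 273.15)^(1/3) = 6.566574
PPI_blend = 0.52 * 6.300865 + 0.48 * 6.566574 = 6.428405
PP_blend = 6.428405^3 - 273.15 = 265.6499 - 273.15 = -7.5

-7.5 degC


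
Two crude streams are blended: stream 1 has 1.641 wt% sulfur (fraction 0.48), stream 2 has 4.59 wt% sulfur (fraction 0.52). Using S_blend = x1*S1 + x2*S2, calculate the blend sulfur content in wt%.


Linear sulfur blending: S_blend = x1*S1 + x2*S2
Contribution 1: 0.48 * 1.641 = 0.78768 wt%
Contribution 2: 0.52 * 4.59 = 2.3868 wt%
S_blend = 0.78768 + 2.3868 = 3.17448

3.17448 wt%


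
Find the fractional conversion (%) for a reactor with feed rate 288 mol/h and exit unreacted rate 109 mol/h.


X = (F_in - F_out) / F_in * 100
Moles reacted = 288 - 109 = 179
X = 179 / 288 * 100
= 0.6215 * 100
= 62.15 %

62.15 %


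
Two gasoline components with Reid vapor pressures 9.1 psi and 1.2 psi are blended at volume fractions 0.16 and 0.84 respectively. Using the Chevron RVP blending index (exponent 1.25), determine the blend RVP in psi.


Chevron index: RVP_blend = (sum xi*RVPi^1.25)^(1/1.25)
RVP^1.25 terms: 0.16 * 9.1^1.25 + 0.84 * 1.2^1.25 = 3.58385
RVP_blend = 3.58385^(1/1.25) = 2.776

2.776 psi


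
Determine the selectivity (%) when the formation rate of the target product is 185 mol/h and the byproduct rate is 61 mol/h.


Selectivity = desired / (desired + undesired) * 100
Total products = 185 + 61 = 246 mol/h
S = 185 / 246 * 100
= 0.7520 * 100
= 75.20 %

75.20 %


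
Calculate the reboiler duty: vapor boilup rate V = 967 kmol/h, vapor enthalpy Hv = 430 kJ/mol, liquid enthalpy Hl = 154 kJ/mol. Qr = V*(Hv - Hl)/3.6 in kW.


Qr = 967 * (430 - 154) / 3.6 = 967 * 276 / 3.6 = 74140

74140 kW


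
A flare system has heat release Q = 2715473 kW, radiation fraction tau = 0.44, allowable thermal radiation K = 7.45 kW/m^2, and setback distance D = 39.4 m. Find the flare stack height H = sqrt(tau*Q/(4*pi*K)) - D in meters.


tau*Q/(4*pi*K) = 0.44 * 2715473 / (4 * pi * 7.45) = 12762.4
sqrt(12762.4) = 112.971
H = 112.971 - 39.4 = 73.57

73.57 m


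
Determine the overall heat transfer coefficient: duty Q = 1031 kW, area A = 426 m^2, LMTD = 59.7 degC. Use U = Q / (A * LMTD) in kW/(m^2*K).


From Q = U*A*LMTD, U = Q / (A * LMTD)
U = 1031 / (426 * 59.7) = 1031 / 25432.2 = 0.04054

0.04054 kW/(m^2*K)


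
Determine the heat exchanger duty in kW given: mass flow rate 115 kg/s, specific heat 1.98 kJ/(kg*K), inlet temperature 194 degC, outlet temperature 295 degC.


Q = m_dot * cp * delta_T
delta_T = 295 - 194 = 101 K
Q = 115 * 1.98 * 101
= 227.7 * 101
= 22997.7 kW

22997.7 kW


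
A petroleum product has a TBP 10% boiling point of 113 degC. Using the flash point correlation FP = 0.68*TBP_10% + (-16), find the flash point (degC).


FP = 0.68 * 113 + (-16) = 60.84

60.84 degC


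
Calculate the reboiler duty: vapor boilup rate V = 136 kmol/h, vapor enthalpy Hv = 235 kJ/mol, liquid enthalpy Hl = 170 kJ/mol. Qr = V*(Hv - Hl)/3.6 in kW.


Qr = 136 * (235 - 170) / 3.6 = 136 * 65 / 3.6 = 2456

2456 kW


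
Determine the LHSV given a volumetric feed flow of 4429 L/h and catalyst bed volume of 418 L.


LHSV = volumetric feed rate / catalyst volume
= 4429 L/h / 418 L
= 10.60 h^-1

10.60 h^-1


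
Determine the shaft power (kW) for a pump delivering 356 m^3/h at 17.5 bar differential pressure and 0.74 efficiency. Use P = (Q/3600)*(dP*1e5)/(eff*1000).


Q = 356 / 3600 = 0.0988889 m^3/s
P = 0.0988889 * (17.5 * 1e5) / 0.74 / 1000 = 233.9

233.9 kW


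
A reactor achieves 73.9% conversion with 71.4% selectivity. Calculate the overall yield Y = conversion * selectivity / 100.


Overall yield = conversion (%) * selectivity (%) / 100
Conversion = 73.9%, Selectivity = 71.4%
Y = 73.9 * 71.4 / 100
= 52.7646 %

52.7646 %


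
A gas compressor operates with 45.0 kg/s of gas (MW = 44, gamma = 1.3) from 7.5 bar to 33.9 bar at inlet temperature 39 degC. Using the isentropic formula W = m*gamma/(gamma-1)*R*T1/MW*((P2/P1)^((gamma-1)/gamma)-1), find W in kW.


Isentropic work: W = m*(gamma/(gamma-1))*(R*T1/MW)*((P2/P1)^((gamma-1)/gamma) - 1)
T1 = 39 + 273.15 = 312.15 K
Pressure ratio = 33.9 / 7.5 = 4.52
Exponent = (1.3 - 1)/1.3 = 0.230769
(P2/P1)^exp - 1 = 4.52^0.230769 - 1 = 0.416399
W = 45.0 * 1.3 / 0.3 * 8.314 * 312.15 / 44 * 0.416399 = 4789

4789 kW


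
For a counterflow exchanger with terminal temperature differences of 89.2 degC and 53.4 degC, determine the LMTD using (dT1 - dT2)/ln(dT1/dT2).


LMTD = (dT1 - dT2) / ln(dT1/dT2)
= (89.2 - 53.4) / ln(89.2 / 53.4) = 35.8 / 0.51307 = 69.78

69.78 degC


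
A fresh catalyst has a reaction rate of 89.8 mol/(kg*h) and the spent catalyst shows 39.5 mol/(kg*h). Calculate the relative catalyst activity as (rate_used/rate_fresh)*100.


Activity (%) = (rate_used / rate_fresh) * 100
rate_used = 39.5, rate_fresh = 89.8
= (39.5 / 89.8) * 100
= 0.4399 * 100 = 43.99

43.99 %


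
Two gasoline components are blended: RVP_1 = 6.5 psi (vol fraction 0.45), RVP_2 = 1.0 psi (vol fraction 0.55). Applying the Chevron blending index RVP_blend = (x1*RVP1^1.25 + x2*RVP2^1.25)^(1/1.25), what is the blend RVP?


Chevron index: RVP_blend = (sum xi*RVPi^1.25)^(1/1.25)
RVP^1.25 terms: 0.45 * 6.5^1.25 + 0.55 * 1.0^1.25 = 5.2204
RVP_blend = 5.2204^(1/1.25) = 3.751

3.751 psi


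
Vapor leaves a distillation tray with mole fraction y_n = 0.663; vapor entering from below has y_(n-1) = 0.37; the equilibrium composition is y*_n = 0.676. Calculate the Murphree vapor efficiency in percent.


Murphree vapor efficiency: EMV = (y_n - y_(n-1)) / (y*_n - y_(n-1)) * 100
EMV = (0.663 - 0.37) / (0.676 - 0.37) * 100 = 0.293 / 0.306 * 100 = 95.75

95.75 %


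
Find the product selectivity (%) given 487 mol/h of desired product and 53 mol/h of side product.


Selectivity = desired / (desired + undesired) * 100
Total products = 487 + 53 = 540 mol/h
S = 487 / 540 * 100
= 0.9019 * 100
= 90.19 %

90.19 %


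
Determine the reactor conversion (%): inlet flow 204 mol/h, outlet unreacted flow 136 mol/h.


X = (F_in - F_out) / F_in * 100
Moles reacted = 204 - 136 = 68
X = 68 / 204 * 100
= 0.3333 * 100
= 33.33 %

33.33 %


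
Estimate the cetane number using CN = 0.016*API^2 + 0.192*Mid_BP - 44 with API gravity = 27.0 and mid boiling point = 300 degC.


CN = 0.016 * 27.0^2 + 0.192 * 300 - 44
CN = 11.664 + 57.6 - 44 = 25.264

25.264


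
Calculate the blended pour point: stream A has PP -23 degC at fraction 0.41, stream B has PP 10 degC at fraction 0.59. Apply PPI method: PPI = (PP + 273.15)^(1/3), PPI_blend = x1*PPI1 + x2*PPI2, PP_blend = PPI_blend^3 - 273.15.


PPI_1 = (-23 + 273.15)^(1/3) = 6.300865
PPI_2 = (10 + 273.15)^(1/3) = 6.566574
PPI_blend = 0.41 * 6.300865 + 0.59 * 6.566574 = 6.457633
PP_blend = 6.457633^3 - 273.15 = 269.2899 - 273.15 = -3.86

-3.86 degC


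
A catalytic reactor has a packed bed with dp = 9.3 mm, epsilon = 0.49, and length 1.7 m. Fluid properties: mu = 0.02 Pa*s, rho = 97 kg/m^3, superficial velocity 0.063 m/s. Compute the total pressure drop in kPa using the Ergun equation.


dp = 9.3 mm = 0.0093 m
Viscous term = 150*0.02*0.063*(1-0.49)^2 / (0.0093^2*0.49^3) = 4831.12
Inertial term = 1.75*97*0.063^2*(1-0.49) / (0.0093*0.49^3) = 314.044
dP/L = 4831.12 + 314.044 = 5145.16 Pa/m
dP = 5145.16 * 1.7 / 1000 = 8.747 kPa

8.747 kPa


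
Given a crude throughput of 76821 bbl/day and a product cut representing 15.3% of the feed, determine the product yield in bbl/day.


Crude throughput = 76821 bbl/day
Fraction yield = 15.3%
yield = throughput * fraction / 100
yield = 76821 * 15.3 / 100 = 11753.613

11753.613 bbl/day


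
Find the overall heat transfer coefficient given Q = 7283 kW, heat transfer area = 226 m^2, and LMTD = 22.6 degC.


From Q = U*A*LMTD, U = Q / (A * LMTD)
U = 7283 / (226 * 22.6) = 7283 / 5107.6 = 1.426

1.426 kW/(m^2*K)


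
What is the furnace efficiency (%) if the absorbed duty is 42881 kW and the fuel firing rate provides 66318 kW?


Furnace efficiency = Q_absorbed / Q_fuel * 100
= 42881 / 66318 * 100 = 64.66

64.66 %


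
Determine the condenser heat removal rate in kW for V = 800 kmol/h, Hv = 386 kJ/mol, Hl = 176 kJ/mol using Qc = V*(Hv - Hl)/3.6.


Qc = 800 * (386 - 176) / 3.6 = 800 * 210 / 3.6 = 46670

46670 kW


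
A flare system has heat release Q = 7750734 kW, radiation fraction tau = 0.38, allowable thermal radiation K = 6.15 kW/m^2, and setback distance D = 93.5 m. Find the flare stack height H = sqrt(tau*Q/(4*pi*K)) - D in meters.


tau*Q/(4*pi*K) = 0.38 * 7750734 / (4 * pi * 6.15) = 38110.2
sqrt(38110.2) = 195.218
H = 195.218 - 93.5 = 101.7

101.7 m


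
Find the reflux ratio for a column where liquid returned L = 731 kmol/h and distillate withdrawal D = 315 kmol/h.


Reflux ratio definition: R = L / D (liquid returned / distillate withdrawn)
L = 731 kmol/h, D = 315 kmol/h
R = 731 / 315 = 2.321

2.321


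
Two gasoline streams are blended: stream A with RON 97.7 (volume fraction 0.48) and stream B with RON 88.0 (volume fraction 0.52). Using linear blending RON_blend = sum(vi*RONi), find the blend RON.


Linear blending: RON_blend = sum(vi * RONi)
Contribution 1: 0.48 * 97.7 = 46.896
Contribution 2: 0.52 * 88.0 = 45.76
RON_blend = 46.896 + 45.76 = 92.656

92.656


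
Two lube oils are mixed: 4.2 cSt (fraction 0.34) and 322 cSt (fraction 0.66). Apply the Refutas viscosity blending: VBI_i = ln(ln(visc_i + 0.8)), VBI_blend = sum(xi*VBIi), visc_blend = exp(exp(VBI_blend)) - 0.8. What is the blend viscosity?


Refutas method: VBN_i = 14.534*ln(ln(visc_i + 0.8)) + 10.975, blended linearly by mass fraction; since VBN is linear in VBI_i = ln(ln(visc_i + 0.8)) and the fractions sum to 1, blend VBI directly: visc = exp(exp(VBI_blend)) - 0.8
VBI_1 = ln(ln(4.2 + 0.8)) = 0.475885
VBI_2 = ln(ln(322 + 0.8)) = 1.75389
VBI_blend = 0.34 * 0.475885 + 0.66 * 1.75389 = 1.31937
visc_blend = exp(exp(1.31937)) - 0.8 = 41.34

41.34 cSt


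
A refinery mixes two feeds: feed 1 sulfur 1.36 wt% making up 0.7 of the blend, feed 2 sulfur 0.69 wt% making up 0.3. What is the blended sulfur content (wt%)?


Linear sulfur blending: S_blend = x1*S1 + x2*S2
Contribution 1: 0.7 * 1.36 = 0.952 wt%
Contribution 2: 0.3 * 0.69 = 0.207 wt%
S_blend = 0.952 + 0.207 = 1.159

1.159 wt%


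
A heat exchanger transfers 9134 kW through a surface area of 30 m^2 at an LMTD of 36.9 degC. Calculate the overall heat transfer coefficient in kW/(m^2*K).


From Q = U*A*LMTD, U = Q / (A * LMTD)
U = 9134 / (30 * 36.9) = 9134 / 1107 = 8.251

8.251 kW/(m^2*K)


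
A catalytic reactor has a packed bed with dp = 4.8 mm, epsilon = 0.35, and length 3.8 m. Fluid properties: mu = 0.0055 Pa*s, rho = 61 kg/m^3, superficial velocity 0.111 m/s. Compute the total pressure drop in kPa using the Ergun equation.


dp = 4.8 mm = 0.0048 m
Viscous term = 150*0.0055*0.111*(1-0.35)^2 / (0.0048^2*0.35^3) = 39166.7
Inertial term = 1.75*61*0.111^2*(1-0.35) / (0.0048*0.35^3) = 4154.15
dP/L = 39166.7 + 4154.15 = 43320.8 Pa/m
dP = 43320.8 * 3.8 / 1000 = 164.6 kPa

164.6 kPa


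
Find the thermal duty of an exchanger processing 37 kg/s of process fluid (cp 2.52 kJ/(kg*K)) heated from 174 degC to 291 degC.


Q = m_dot * cp * delta_T
delta_T = 291 - 174 = 117 K
Q = 37 * 2.52 * 117
= 93.24 * 117
= 10909.08 kW

10909.08 kW


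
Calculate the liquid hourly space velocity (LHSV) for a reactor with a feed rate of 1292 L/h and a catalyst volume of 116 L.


LHSV = volumetric feed rate / catalyst volume
= 1292 L/h / 116 L
= 11.14 h^-1

11.14 h^-1


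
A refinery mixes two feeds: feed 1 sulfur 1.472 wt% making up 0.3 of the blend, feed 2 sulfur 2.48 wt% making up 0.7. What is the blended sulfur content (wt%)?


Linear sulfur blending: S_blend = x1*S1 + x2*S2
Contribution 1: 0.3 * 1.472 = 0.4416 wt%
Contribution 2: 0.7 * 2.48 = 1.736 wt%
S_blend = 0.4416 + 1.736 = 2.1776

2.1776 wt%


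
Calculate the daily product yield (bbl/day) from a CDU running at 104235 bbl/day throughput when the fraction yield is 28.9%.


Crude throughput = 104235 bbl/day
Fraction yield = 28.9%
yield = throughput * fraction / 100
yield = 104235 * 28.9 / 100 = 30123.915

30123.915 bbl/day


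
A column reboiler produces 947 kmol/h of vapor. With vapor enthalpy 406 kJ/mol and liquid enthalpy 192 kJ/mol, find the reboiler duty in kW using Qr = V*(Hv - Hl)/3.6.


Qr = 947 * (406 - 192) / 3.6 = 947 * 214 / 3.6 = 56290

56290 kW


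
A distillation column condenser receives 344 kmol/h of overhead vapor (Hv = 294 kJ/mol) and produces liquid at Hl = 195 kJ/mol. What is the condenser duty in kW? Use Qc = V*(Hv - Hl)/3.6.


Qc = 344 * (294 - 195) / 3.6 = 344 * 99 / 3.6 = 9460

9460 kW


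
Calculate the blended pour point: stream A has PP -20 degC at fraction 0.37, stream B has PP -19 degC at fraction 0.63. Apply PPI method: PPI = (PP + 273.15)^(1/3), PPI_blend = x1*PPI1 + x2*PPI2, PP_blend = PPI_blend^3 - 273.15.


PPI_1 = (-20 + 273.15)^(1/3) = 6.325953
PPI_2 = (-19 + 273.15)^(1/3) = 6.334272
PPI_blend = 0.37 * 6.325953 + 0.63 * 6.334272 = 6.331194
PP_blend = 6.331194^3 - 273.15 = 253.7797 - 273.15 = -19.37

-19.37 degC


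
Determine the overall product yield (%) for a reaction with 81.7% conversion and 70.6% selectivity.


Overall yield = conversion (%) * selectivity (%) / 100
Conversion = 81.7%, Selectivity = 70.6%
Y = 81.7 * 70.6 / 100
= 57.6802 %

57.6802 %


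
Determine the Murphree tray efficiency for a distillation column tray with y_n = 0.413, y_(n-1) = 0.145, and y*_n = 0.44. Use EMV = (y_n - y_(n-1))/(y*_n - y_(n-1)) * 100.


Murphree vapor efficiency: EMV = (y_n - y_(n-1)) / (y*_n - y_(n-1)) * 100
EMV = (0.413 - 0.145) / (0.44 - 0.145) * 100 = 0.268 / 0.295 * 100 = 90.85

90.85 %


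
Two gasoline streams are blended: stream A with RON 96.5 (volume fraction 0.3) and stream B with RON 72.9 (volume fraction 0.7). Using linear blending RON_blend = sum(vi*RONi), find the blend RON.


Linear blending: RON_blend = sum(vi * RONi)
Contribution 1: 0.3 * 96.5 = 28.95
Contribution 2: 0.7 * 72.9 = 51.03
RON_blend = 28.95 + 51.03 = 79.98

79.98


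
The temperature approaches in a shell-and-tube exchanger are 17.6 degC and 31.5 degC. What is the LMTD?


LMTD = (dT1 - dT2) / ln(dT1/dT2)
= (17.6 - 31.5) / ln(17.6 / 31.5) = -13.9 / -0.582089 = 23.88

23.88 degC


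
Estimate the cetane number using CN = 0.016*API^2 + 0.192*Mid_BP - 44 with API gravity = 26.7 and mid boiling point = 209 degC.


CN = 0.016 * 26.7^2 + 0.192 * 209 - 44
CN = 11.40624 + 40.128 - 44 = 7.53424

7.53424


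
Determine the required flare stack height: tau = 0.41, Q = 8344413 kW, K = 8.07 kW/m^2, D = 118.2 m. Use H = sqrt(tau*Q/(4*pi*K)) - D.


tau*Q/(4*pi*K) = 0.41 * 8344413 / (4 * pi * 8.07) = 33736.2
sqrt(33736.2) = 183.674
H = 183.674 - 118.2 = 65.47

65.47 m


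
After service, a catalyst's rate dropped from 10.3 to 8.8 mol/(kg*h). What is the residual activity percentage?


Activity (%) = (rate_used / rate_fresh) * 100
rate_used = 8.8, rate_fresh = 10.3
= (8.8 / 10.3) * 100
= 0.8544 * 100 = 85.44

85.44 %


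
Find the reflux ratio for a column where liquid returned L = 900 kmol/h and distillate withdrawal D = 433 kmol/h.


Reflux ratio definition: R = L / D (liquid returned / distillate withdrawn)
L = 900 kmol/h, D = 433 kmol/h
R = 900 / 433 = 2.079

2.079


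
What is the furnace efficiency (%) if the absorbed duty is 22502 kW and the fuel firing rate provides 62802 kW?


Furnace efficiency = Q_absorbed / Q_fuel * 100
= 22502 / 62802 * 100 = 35.83

35.83 %


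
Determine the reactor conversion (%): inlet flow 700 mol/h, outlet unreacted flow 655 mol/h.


X = (F_in - F_out) / F_in * 100
Moles reacted = 700 - 655 = 45
X = 45 / 700 * 100
= 0.06429 * 100
= 6.429 %

6.429 %


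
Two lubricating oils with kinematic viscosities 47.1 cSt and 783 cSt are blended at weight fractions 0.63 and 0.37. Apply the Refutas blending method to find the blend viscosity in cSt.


Refutas method: VBN_i = 14.534*ln(ln(visc_i + 0.8)) + 10.975, blended linearly by mass fraction; since VBN is linear in VBI_i = ln(ln(visc_i + 0.8)) and the fractions sum to 1, blend VBI directly: visc = exp(exp(VBI_blend)) - 0.8
VBI_1 = ln(ln(47.1 + 0.8)) = 1.35303
VBI_2 = ln(ln(783 + 0.8)) = 1.89674
VBI_blend = 0.63 * 1.35303 + 0.37 * 1.89674 = 1.5542
visc_blend = exp(exp(1.5542)) - 0.8 = 112.6

112.6 cSt


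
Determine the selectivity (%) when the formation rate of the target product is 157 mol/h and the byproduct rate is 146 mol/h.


Selectivity = desired / (desired + undesired) * 100
Total products = 157 + 146 = 303 mol/h
S = 157 / 303 * 100
= 0.5182 * 100
= 51.82 %

51.82 %


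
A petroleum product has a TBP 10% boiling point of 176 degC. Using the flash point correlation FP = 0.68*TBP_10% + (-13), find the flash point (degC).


FP = 0.68 * 176 + (-13) = 106.68

106.68 degC


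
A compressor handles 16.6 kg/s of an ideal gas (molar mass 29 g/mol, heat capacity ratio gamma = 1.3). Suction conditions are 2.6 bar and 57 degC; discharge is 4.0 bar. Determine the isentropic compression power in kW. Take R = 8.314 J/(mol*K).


Isentropic work: W = m*(gamma/(gamma-1))*(R*T1/MW)*((P2/P1)^((gamma-1)/gamma) - 1)
T1 = 57 + 273.15 = 330.15 K
Pressure ratio = 4.0 / 2.6 = 1.53846
Exponent = (1.3 - 1)/1.3 = 0.230769
(P2/P1)^exp - 1 = 1.53846^0.230769 - 1 = 0.10452
W = 16.6 * 1.3 / 0.3 * 8.314 * 330.15 / 29 * 0.10452 = 711.6

711.6 kW


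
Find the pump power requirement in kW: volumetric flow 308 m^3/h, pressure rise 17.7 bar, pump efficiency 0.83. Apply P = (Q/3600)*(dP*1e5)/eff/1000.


Q = 308 / 3600 = 0.0855556 m^3/s
P = 0.0855556 * (17.7 * 1e5) / 0.83 / 1000 = 182.4

182.4 kW


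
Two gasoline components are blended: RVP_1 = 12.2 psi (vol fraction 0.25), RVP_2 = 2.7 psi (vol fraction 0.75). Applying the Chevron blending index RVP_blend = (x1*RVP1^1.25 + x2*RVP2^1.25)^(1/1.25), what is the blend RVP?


Chevron index: RVP_blend = (sum xi*RVPi^1.25)^(1/1.25)
RVP^1.25 terms: 0.25 * 12.2^1.25 + 0.75 * 2.7^1.25 = 8.29596
RVP_blend = 8.29596^(1/1.25) = 5.434

5.434 psi


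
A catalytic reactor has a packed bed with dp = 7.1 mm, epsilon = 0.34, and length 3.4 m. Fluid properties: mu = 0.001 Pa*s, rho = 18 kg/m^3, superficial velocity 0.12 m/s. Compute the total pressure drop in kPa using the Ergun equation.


dp = 7.1 mm = 0.0071 m
Viscous term = 150*0.001*0.12*(1-0.34)^2 / (0.0071^2*0.34^3) = 3957.37
Inertial term = 1.75*18*0.12^2*(1-0.34) / (0.0071*0.34^3) = 1072.81
dP/L = 3957.37 + 1072.81 = 5030.18 Pa/m
dP = 5030.18 * 3.4 / 1000 = 17.10 kPa

17.10 kPa


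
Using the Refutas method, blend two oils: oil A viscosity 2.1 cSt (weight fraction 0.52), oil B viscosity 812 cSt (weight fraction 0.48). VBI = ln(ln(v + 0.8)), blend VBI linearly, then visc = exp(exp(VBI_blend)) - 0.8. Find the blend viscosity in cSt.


Refutas method: VBN_i = 14.534*ln(ln(visc_i + 0.8)) + 10.975, blended linearly by mass fraction; since VBN is linear in VBI_i = ln(ln(visc_i + 0.8)) and the fractions sum to 1, blend VBI directly: visc = exp(exp(VBI_blend)) - 0.8
VBI_1 = ln(ln(2.1 + 0.8)) = 0.0627032
VBI_2 = ln(ln(812 + 0.8)) = 1.90218
VBI_blend = 0.52 * 0.0627032 + 0.48 * 1.90218 = 0.945652
visc_blend = exp(exp(0.945652)) - 0.8 = 12.32

12.32 cSt


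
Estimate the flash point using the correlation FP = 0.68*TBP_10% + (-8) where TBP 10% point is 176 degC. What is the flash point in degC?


FP = 0.68 * 176 + (-8) = 111.68

111.68 degC


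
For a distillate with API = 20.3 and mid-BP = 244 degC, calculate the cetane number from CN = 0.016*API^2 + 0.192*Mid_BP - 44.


CN = 0.016 * 20.3^2 + 0.192 * 244 - 44
CN = 6.59344 + 46.848 - 44 = 9.44144

9.44144


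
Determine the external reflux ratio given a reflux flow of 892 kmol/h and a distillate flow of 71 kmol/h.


Reflux ratio definition: R = L / D (liquid returned / distillate withdrawn)
L = 892 kmol/h, D = 71 kmol/h
R = 892 / 71 = 12.56

12.56


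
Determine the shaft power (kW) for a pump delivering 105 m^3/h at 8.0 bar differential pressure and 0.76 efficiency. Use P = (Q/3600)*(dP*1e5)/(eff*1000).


Q = 105 / 3600 = 0.0291667 m^3/s
P = 0.0291667 * (8.0 * 1e5) / 0.76 / 1000 = 30.70

30.70 kW


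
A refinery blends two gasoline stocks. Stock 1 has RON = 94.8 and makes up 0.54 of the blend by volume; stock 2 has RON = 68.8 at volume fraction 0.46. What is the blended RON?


Linear blending: RON_blend = sum(vi * RONi)
Contribution 1: 0.54 * 94.8 = 51.192
Contribution 2: 0.46 * 68.8 = 31.648
RON_blend = 51.192 + 31.648 = 82.84

82.84


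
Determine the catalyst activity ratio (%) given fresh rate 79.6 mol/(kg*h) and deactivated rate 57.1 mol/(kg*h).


Activity (%) = (rate_used / rate_fresh) * 100
rate_used = 57.1, rate_fresh = 79.6
= (57.1 / 79.6) * 100
= 0.7173 * 100 = 71.73

71.73 %


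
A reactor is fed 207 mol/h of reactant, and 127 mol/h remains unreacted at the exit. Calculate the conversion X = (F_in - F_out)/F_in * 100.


X = (F_in - F_out) / F_in * 100
Moles reacted = 207 - 127 = 80
X = 80 / 207 * 100
= 0.3865 * 100
= 38.65 %

38.65 %


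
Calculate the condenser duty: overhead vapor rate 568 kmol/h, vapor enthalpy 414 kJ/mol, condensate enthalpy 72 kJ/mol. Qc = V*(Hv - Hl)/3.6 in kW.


Qc = 568 * (414 - 72) / 3.6 = 568 * 342 / 3.6 = 53960

53960 kW


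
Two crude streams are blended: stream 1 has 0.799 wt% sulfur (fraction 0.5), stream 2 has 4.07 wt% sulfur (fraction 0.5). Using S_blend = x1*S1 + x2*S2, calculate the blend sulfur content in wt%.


Linear sulfur blending: S_blend = x1*S1 + x2*S2
Contribution 1: 0.5 * 0.799 = 0.3995 wt%
Contribution 2: 0.5 * 4.07 = 2.035 wt%
S_blend = 0.3995 + 2.035 = 2.4345

2.4345 wt%


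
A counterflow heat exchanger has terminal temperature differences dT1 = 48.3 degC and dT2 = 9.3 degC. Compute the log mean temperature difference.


LMTD = (dT1 - dT2) / ln(dT1/dT2)
= (48.3 - 9.3) / ln(48.3 / 9.3) = 39 / 1.64742 = 23.67

23.67 degC
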